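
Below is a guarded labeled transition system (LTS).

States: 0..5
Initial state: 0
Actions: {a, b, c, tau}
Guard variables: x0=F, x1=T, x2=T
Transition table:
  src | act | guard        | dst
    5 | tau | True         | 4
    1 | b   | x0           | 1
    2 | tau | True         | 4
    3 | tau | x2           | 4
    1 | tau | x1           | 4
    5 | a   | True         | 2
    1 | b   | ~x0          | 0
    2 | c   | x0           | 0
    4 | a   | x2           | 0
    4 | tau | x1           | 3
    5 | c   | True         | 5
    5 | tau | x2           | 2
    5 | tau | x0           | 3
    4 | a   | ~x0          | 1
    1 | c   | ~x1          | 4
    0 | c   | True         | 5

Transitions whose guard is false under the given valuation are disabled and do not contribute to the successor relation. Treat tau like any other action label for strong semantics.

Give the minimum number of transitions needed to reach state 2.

Answer: 2

Trace:
Layered search for 2:
  L0 = {0}
  L1 = {5}
  L2 = {2,4}
depth(2)=2, e.g. c·a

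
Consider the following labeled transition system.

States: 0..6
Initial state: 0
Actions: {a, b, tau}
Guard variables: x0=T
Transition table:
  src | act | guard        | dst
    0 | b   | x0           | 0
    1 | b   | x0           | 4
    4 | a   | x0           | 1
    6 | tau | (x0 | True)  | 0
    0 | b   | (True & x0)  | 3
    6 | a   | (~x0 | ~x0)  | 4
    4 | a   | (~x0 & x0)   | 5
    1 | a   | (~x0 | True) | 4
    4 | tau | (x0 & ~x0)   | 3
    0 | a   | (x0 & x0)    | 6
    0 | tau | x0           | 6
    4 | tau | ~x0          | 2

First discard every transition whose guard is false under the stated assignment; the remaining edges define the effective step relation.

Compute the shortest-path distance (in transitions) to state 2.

BFS to 2:
  depth 0: {0}
  depth 1: {3,6}
2 never appears.

Answer: UNREACHABLE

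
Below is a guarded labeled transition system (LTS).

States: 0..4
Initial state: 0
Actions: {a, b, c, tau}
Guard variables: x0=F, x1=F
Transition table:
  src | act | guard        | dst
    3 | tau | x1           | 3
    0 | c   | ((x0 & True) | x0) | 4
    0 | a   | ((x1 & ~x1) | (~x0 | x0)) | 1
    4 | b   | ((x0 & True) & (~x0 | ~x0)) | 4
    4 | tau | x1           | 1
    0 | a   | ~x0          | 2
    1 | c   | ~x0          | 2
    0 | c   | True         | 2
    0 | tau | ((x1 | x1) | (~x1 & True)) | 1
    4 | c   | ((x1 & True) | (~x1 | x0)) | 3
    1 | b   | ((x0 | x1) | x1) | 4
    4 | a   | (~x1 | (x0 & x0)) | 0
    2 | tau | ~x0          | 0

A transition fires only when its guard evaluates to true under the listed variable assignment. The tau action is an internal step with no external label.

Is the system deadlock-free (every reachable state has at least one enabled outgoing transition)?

R = {0,1,2}
  0: a→1  a→2  c→2  tau→1  [4 exit(s)]
  1: c→2  [1 exit(s)]
  2: tau→0  [1 exit(s)]

Answer: DEADLOCK-FREE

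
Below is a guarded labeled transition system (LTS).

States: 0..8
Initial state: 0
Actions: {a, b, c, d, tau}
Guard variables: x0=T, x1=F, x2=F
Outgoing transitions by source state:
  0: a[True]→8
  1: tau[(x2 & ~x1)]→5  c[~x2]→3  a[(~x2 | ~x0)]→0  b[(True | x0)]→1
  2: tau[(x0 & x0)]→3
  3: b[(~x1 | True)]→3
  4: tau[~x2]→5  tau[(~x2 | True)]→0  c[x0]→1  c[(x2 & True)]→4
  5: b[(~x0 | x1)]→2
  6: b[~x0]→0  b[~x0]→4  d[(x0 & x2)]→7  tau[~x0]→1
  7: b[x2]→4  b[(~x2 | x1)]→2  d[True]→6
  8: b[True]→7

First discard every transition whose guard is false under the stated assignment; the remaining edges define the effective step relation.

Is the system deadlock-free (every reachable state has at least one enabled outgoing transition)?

Answer: DEADLOCK at state 6

Working:
R = {0,2,3,6,7,8}
  0: a→8  [1 exit(s)]
  2: tau→3  [1 exit(s)]
  3: b→3  [1 exit(s)]
  6: ∅  [deadlock]
  7: b→2  d→6  [2 exit(s)]
  8: b→7  [1 exit(s)]
Path to 6: a·b·d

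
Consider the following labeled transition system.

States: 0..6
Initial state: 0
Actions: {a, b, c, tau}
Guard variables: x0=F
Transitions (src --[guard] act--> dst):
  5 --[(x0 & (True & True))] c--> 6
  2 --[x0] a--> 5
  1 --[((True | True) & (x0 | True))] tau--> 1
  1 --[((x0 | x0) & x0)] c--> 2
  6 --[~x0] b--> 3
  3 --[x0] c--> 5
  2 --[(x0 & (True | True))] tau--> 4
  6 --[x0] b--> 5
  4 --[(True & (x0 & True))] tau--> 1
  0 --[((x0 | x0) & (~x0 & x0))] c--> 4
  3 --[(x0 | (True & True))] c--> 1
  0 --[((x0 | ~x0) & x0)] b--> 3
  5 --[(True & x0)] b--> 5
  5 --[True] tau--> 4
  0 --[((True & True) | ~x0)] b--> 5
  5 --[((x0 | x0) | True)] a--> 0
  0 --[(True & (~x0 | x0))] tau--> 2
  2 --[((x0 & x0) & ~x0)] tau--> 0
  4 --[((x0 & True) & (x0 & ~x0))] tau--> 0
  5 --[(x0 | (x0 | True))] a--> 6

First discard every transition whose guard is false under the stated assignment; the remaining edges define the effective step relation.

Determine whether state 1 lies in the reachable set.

Answer: REACHABLE

Trace:
Guard filter leaves 8 enabled edge(s).
Layer 0: {0}
Layer 1: {2,5}  cumulative {0,2,5}
Layer 2: {4,6}  cumulative {0,2,4,5,6}
Layer 3: {3}  cumulative {0,2,3,4,5,6}
Layer 4: {1}  cumulative {0,1,2,3,4,5,6}
R = {0,1,2,3,4,5,6}
trace reaching 1: b·a·b·c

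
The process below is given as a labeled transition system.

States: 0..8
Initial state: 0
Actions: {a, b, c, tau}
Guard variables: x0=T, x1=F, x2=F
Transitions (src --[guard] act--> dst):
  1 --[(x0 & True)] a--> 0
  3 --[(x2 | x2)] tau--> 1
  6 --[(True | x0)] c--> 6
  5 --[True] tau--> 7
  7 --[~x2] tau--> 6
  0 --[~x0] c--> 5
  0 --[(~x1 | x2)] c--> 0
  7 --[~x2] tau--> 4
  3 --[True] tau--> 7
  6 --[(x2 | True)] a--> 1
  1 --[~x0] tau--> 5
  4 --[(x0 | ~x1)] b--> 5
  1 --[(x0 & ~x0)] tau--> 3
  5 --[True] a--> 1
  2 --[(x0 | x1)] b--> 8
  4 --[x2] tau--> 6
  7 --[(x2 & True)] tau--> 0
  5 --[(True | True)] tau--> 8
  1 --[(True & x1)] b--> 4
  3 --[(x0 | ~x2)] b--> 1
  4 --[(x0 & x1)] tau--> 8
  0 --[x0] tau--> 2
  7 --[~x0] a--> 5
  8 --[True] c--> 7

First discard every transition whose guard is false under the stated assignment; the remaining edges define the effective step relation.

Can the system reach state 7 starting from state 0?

15 transition(s) survive guard evaluation.
L0 = {0}
L1 = {2}  now seen {0,2}
L2 = {8}  now seen {0,2,8}
L3 = {7}  now seen {0,2,7,8}
L4 = {4,6}  now seen {0,2,4,6,7,8}
L5 = {1,5}  now seen {0,1,2,4,5,6,7,8}
R = {0,1,2,4,5,6,7,8}
trace reaching 7: tau·b·c

Answer: REACHABLE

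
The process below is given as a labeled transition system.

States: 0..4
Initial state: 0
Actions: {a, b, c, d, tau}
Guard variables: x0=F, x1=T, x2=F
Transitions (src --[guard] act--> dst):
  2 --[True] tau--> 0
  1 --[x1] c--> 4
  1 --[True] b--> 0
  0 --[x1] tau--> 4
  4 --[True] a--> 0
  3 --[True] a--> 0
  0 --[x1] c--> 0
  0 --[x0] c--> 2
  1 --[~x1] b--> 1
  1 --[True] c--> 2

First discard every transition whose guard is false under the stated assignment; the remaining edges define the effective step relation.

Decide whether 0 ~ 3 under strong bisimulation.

Answer: NOT BISIMILAR

Analysis:
Compute ~ classes (split until stable):
  π0 = {{0,1,2,3,4}}
  π1 = {{0},{1},{2},{3,4}}
stable after 2 split(s): 4 block(s)
class of 0: {0}; class of 3: {3,4}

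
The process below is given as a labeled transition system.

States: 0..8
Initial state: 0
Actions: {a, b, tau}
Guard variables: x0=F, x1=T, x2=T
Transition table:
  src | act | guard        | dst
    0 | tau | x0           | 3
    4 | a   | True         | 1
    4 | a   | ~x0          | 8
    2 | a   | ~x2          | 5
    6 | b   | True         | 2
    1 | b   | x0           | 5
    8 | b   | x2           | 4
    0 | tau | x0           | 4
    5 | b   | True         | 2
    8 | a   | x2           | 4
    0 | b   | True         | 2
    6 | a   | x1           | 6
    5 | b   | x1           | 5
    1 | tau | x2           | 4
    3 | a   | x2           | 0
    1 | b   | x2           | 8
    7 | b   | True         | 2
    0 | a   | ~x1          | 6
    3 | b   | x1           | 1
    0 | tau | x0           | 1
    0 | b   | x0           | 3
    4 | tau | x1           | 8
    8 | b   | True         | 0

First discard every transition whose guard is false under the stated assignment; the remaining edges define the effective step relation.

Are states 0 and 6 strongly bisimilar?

Answer: NOT BISIMILAR

Working:
Compute ~ classes (split until stable):
  π0 = {{0,1,2,3,4,5,6,7,8}}
  π1 = {{0,5,7},{1},{2},{3,6,8},{4}}
  π2 = {{0,7},{1},{2},{3},{4},{5},{6},{8}}
stable after 3 split(s): 8 block(s)
[0]={0,7}  [6]={6}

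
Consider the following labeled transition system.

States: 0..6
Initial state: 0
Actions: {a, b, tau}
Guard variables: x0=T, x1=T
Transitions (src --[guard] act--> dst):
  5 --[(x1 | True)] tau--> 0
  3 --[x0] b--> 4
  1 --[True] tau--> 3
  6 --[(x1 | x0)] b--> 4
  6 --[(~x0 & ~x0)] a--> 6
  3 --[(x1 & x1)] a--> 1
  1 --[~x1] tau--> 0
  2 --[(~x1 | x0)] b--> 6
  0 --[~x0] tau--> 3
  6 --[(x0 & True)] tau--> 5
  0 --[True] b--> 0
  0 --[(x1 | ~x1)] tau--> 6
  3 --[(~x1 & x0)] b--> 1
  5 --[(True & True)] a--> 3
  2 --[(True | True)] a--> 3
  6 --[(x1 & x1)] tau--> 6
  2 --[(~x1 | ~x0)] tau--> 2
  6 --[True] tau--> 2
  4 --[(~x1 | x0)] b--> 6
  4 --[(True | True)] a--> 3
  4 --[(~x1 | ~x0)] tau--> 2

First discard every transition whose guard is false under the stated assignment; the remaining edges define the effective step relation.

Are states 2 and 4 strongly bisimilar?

Bisimulation quotient by refinement:
  P[0] = {{0,1,2,3,4,5,6}}
  P[1] = {{0,6},{1},{2,3,4},{5}}
  P[2] = {{0},{1},{2,4},{3},{5},{6}}
stable after 3 split(s): 6 block(s)
2∈{2,4}, 4∈{2,4}

Answer: BISIMILAR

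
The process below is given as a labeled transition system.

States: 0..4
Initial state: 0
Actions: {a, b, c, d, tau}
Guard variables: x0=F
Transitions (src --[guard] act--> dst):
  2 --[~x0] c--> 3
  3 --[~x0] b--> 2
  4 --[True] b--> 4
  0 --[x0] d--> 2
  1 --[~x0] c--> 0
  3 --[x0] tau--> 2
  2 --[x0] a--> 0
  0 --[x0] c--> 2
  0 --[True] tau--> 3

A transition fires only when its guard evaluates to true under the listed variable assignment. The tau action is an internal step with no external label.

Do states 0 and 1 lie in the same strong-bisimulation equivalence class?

Answer: NOT BISIMILAR

Trace:
Refine partition for ~:
  π0 = {{0,1,2,3,4}}
  π1 = {{0},{1,2},{3,4}}
  π2 = {{0},{1},{2},{3},{4}}
Fixed point at round 3; 5 class(es).
class of 0: {0}; class of 1: {1}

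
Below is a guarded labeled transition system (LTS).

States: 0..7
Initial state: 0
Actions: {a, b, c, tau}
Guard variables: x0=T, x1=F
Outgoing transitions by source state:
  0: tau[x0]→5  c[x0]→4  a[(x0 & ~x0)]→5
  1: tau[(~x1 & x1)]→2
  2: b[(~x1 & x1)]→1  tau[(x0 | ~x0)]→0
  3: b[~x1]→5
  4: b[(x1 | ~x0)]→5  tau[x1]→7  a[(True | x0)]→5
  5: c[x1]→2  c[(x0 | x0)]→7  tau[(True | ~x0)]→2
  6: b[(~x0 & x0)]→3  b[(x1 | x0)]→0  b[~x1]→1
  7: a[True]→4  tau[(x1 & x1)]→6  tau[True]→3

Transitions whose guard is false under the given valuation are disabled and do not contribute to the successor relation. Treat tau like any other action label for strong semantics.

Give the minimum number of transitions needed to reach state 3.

Answer: 3

Working:
Breadth-first toward 3:
  Layer 0: {0}
  Layer 1: {4,5}
  Layer 2: {2,7}
  Layer 3: {3}
3 enters at depth 3; path tau·c·tau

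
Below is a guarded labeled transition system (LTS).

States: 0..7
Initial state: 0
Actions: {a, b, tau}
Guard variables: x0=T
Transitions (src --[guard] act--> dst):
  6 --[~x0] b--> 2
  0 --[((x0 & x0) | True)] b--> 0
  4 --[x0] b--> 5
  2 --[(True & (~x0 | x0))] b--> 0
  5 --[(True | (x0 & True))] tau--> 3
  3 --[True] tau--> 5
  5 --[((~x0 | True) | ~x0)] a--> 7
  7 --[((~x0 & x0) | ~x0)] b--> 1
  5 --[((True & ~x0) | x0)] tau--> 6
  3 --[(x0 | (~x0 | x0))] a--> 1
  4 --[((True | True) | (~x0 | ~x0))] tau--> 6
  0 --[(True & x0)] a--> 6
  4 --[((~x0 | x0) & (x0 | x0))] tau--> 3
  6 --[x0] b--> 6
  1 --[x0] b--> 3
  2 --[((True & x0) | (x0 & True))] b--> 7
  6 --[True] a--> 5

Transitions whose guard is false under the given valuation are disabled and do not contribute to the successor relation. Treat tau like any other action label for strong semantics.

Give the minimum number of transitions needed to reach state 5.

Answer: 2

Trace:
Layered search for 5:
  depth 0: {0}
  depth 1: {6}
  depth 2: {5}
first hit 5 at d=2 via a·a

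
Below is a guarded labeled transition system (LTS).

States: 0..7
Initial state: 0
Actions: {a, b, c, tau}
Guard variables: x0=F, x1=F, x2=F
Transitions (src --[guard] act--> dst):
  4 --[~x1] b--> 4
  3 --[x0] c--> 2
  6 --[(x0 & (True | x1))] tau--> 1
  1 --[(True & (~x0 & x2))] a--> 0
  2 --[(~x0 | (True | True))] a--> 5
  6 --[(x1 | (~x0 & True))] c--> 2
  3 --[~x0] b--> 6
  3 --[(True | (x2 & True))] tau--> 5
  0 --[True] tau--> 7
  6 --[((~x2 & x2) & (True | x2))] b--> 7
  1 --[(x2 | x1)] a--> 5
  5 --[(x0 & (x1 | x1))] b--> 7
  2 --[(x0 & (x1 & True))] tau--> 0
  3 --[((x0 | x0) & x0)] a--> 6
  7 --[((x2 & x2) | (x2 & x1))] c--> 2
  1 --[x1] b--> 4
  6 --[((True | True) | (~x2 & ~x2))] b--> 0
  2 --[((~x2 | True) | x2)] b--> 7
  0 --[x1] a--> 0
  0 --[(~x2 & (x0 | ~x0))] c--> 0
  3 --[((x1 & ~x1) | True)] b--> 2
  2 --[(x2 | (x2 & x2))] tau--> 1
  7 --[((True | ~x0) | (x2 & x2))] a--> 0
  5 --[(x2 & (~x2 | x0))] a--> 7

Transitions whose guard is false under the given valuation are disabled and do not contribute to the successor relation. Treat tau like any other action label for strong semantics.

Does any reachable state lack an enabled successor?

Answer: DEADLOCK-FREE

Trace:
Reachable = {0,7}
  0: c→0  tau→7  [2 out]
  7: a→0  [1 out]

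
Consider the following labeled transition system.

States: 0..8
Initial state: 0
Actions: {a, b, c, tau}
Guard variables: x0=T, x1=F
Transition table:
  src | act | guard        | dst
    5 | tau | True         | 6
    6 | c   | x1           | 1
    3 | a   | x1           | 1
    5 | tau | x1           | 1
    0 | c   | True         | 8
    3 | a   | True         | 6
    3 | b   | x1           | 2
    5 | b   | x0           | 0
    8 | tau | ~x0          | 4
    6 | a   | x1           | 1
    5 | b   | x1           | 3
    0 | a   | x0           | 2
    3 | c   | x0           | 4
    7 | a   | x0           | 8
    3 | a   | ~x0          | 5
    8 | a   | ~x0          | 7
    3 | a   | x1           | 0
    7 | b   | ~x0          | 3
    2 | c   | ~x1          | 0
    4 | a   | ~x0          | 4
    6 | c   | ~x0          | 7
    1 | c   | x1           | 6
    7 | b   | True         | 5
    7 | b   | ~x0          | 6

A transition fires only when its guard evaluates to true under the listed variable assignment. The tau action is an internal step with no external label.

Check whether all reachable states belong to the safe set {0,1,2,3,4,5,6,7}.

Allowed set {0,1,2,3,4,5,6,7}
Reachable = {0,2,8}
  0: ✓
  2: ✓
  8: ✗ unsafe
reach 8 via c — violates

Answer: INVARIANT VIOLATED at state 8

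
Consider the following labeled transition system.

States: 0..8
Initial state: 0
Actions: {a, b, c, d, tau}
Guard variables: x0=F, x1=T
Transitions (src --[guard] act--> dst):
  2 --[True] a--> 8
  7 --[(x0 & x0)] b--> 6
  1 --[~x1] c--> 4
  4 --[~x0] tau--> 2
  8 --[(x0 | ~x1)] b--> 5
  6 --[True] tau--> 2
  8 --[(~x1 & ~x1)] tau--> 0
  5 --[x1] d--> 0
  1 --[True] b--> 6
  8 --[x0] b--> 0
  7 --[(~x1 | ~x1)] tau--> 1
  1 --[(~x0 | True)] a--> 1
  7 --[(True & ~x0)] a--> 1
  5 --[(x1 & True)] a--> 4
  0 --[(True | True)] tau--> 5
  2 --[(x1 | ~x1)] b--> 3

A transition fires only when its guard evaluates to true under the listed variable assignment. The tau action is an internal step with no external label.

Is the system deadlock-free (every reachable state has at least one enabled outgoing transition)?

Answer: DEADLOCK at state 3

Trace:
Reachable = {0,2,3,4,5,8}
  0: tau→5  [deg 1]
  2: a→8  b→3  [deg 2]
  3: ∅  [deadlock]
  4: tau→2  [deg 1]
  5: a→4  d→0  [deg 2]
  8: ∅  [deadlock]
trace reaching 3: tau·a·tau·b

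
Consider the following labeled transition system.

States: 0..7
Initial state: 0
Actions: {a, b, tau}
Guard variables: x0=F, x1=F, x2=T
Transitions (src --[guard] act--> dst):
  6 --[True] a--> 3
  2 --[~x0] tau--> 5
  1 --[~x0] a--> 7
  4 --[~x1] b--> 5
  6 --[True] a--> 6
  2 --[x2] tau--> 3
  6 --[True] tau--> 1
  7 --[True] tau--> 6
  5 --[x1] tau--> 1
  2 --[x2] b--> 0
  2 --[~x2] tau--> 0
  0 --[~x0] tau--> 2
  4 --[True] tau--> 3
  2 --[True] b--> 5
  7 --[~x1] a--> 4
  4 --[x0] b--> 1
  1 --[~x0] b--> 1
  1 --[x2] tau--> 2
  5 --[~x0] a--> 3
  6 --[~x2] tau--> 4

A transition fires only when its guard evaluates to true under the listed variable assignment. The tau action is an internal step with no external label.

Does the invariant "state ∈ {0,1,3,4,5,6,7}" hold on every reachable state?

Answer: INVARIANT VIOLATED at state 2

Analysis:
Safe = {0,1,3,4,5,6,7}
Reach set: {0,2,3,5}
  0: ✓
  2: outside
  3: ✓
  5: ✓
reach 2 via tau — violates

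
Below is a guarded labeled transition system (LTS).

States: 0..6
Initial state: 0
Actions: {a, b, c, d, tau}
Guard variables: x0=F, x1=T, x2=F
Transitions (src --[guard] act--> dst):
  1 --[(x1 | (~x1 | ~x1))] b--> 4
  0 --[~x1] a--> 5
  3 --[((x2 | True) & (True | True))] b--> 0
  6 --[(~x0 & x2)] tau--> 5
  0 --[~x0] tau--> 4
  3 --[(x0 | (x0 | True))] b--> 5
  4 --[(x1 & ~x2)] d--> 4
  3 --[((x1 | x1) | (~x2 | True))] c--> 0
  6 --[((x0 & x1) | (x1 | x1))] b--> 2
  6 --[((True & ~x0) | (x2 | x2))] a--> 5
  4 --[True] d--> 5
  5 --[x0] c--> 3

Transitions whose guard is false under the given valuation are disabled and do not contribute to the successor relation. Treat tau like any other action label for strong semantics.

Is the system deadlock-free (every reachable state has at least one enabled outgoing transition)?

Answer: DEADLOCK at state 5

Analysis:
R = {0,4,5}
  0: tau→4  [1 out]
  4: d→4  d→5  [2 out]
  5: ∅  [STUCK]
Path to 5: tau·d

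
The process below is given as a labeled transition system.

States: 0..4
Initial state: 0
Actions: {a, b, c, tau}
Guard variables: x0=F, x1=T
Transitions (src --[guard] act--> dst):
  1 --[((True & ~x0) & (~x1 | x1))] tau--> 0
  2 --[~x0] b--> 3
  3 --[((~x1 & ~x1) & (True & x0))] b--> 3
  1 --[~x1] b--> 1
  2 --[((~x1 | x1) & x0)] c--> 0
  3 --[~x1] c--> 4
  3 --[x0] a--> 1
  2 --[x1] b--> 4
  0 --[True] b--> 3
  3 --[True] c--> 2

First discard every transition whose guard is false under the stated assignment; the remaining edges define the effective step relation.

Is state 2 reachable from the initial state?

Guard filter leaves 5 enabled edge(s).
L0 = {0}
L1 = {3}  now seen {0,3}
L2 = {2}  now seen {0,2,3}
L3 = {4}  now seen {0,2,3,4}
R = {0,2,3,4}
witness 2: b·c

Answer: REACHABLE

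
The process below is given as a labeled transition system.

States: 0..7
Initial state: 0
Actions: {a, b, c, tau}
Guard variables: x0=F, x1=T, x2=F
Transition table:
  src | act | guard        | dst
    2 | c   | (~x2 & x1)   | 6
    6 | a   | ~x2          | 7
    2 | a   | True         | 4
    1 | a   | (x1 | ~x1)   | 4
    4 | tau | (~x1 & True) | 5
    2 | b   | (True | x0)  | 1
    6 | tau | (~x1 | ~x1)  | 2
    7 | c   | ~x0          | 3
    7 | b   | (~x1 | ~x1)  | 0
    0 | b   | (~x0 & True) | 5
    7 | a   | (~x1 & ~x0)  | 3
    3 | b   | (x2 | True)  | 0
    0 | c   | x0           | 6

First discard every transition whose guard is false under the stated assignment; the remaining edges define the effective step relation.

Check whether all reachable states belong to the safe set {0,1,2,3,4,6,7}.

Answer: INVARIANT VIOLATED at state 5

Trace:
Safe = {0,1,2,3,4,6,7}
R = {0,5}
  0: safe
  5: ✗ unsafe
witness against invariant: b → 5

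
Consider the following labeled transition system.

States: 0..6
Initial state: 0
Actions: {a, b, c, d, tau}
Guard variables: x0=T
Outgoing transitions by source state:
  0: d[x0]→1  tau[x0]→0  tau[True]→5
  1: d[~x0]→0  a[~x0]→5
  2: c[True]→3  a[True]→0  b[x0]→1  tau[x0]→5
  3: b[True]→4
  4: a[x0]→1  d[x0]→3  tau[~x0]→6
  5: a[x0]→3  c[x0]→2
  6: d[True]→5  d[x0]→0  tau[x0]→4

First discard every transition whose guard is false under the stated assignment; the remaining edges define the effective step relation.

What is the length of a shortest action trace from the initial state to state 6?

Breadth-first toward 6:
  depth 0: {0}
  depth 1: {1,5}
  depth 2: {2,3}
  depth 3: {4}
6 never appears.

Answer: UNREACHABLE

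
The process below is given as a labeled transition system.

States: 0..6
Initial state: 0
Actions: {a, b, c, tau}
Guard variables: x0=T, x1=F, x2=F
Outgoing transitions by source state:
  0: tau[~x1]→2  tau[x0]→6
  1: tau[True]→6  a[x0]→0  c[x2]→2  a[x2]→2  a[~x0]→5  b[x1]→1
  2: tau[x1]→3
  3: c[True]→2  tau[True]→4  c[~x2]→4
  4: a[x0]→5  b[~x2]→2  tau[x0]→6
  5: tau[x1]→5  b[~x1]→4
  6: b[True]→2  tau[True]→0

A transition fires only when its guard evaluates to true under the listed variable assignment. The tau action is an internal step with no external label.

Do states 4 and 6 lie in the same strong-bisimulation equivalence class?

Answer: NOT BISIMILAR

Analysis:
Refine partition for ~:
  P[0] = {{0,1,2,3,4,5,6}}
  P[1] = {{0},{1},{2},{3},{4},{5},{6}}
7 equivalence class(es) (converged in 2)
4∈{4}, 6∈{6}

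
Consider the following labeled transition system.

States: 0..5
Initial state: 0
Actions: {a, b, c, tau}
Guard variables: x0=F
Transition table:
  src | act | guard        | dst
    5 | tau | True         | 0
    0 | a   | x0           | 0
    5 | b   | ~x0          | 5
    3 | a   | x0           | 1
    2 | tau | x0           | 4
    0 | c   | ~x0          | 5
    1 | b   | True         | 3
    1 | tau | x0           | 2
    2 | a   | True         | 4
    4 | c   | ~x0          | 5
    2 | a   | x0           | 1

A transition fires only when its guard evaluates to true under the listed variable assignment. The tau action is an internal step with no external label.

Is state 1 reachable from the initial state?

6 transition(s) survive guard evaluation.
depth 0: {0}
depth 1: {5}  total {0,5}
R = {0,5}

Answer: UNREACHABLE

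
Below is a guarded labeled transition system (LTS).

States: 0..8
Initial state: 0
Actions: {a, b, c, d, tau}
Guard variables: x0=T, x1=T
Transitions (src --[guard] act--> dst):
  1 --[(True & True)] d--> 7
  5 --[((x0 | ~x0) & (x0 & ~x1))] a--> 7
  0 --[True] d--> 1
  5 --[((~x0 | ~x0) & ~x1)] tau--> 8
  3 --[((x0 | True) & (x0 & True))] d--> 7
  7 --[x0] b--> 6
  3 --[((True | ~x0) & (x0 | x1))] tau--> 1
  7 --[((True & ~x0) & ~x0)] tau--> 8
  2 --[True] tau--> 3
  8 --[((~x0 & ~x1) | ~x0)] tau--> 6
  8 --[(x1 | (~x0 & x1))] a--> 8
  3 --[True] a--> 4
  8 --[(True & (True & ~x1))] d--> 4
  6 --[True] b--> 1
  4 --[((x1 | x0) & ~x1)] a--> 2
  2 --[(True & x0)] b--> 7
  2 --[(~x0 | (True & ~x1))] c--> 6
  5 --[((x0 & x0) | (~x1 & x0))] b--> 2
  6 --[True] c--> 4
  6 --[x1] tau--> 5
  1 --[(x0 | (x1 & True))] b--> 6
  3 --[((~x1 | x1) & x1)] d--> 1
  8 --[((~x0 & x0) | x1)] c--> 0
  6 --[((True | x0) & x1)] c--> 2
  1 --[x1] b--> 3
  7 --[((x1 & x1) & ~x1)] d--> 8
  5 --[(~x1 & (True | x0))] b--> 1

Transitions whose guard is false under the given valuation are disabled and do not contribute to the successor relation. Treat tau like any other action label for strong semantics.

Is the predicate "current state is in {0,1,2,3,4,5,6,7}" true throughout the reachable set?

Answer: INVARIANT HOLDS

Analysis:
Safe = {0,1,2,3,4,5,6,7}
R = {0,1,2,3,4,5,6,7}
  0: safe
  1: safe
  2: safe
  3: safe
  4: safe
  5: safe
  6: safe
  7: safe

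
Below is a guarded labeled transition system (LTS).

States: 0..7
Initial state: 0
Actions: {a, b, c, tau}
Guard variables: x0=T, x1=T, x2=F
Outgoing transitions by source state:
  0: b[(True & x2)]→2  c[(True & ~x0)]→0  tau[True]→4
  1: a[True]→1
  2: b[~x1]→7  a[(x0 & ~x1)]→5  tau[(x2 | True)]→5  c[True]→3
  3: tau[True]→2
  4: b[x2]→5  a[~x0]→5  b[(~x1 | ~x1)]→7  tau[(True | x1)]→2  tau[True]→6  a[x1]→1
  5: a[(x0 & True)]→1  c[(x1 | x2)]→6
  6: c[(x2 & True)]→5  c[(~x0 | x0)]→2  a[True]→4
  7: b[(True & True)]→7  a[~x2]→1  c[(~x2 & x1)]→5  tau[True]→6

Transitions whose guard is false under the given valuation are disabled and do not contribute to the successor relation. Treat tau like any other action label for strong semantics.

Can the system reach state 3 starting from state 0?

Answer: REACHABLE

Analysis:
16 transition(s) survive guard evaluation.
Layer 0: {0}
Layer 1: {4}  cumulative {0,4}
Layer 2: {1,2,6}  cumulative {0,1,2,4,6}
Layer 3: {3,5}  cumulative {0,1,2,3,4,5,6}
R = {0,1,2,3,4,5,6}
witness 3: tau·tau·c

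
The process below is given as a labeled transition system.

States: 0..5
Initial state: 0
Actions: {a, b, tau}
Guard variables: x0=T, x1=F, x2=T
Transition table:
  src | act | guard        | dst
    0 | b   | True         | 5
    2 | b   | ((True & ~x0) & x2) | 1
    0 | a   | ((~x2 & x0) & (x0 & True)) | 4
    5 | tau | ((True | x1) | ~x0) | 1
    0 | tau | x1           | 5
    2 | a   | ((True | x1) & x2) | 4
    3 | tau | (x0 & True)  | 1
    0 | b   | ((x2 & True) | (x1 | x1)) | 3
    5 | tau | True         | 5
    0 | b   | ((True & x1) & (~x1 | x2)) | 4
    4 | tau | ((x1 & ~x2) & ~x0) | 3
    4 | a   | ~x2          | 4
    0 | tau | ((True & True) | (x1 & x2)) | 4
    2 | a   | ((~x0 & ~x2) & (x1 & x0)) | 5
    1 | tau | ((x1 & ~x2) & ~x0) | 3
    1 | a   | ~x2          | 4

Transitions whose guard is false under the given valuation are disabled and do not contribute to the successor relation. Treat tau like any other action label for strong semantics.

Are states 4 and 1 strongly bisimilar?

Bisimulation quotient by refinement:
  P[0] = {{0,1,2,3,4,5}}
  P[1] = {{0},{1,4},{2},{3,5}}
  P[2] = {{0},{1,4},{2},{3},{5}}
5 equivalence class(es) (converged in 3)
4∈{1,4}, 1∈{1,4}

Answer: BISIMILAR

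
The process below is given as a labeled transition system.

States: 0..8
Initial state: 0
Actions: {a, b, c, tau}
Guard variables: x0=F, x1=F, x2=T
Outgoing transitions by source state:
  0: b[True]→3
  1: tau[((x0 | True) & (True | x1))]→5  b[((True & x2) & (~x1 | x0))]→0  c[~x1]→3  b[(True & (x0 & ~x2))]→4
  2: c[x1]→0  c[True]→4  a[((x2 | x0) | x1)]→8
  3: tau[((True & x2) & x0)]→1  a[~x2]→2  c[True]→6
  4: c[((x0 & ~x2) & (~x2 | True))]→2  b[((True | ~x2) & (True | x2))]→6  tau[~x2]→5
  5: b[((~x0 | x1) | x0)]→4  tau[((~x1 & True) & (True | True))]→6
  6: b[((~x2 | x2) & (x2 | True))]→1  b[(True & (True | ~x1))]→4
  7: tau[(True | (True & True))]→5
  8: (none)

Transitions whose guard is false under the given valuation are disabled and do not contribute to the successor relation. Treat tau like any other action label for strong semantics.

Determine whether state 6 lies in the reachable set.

Guard filter leaves 13 enabled edge(s).
depth 0: {0}
depth 1: {3}  cumulative {0,3}
depth 2: {6}  cumulative {0,3,6}
depth 3: {1,4}  cumulative {0,1,3,4,6}
depth 4: {5}  cumulative {0,1,3,4,5,6}
Reachable = {0,1,3,4,5,6}
witness 6: b·c

Answer: REACHABLE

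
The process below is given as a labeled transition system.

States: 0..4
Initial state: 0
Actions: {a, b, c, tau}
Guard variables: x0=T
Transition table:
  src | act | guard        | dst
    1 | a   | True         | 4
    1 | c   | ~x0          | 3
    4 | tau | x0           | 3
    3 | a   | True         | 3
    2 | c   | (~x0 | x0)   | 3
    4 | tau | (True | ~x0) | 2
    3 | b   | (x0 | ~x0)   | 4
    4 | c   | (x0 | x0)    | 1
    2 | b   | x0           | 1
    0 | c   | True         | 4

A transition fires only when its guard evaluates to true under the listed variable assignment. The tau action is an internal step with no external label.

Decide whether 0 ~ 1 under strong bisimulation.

Compute ~ classes (split until stable):
  round 0: {{0,1,2,3,4}}
  round 1: {{0},{1},{2},{3},{4}}
stable after 2 split(s): 5 block(s)
[0]={0}  [1]={1}

Answer: NOT BISIMILAR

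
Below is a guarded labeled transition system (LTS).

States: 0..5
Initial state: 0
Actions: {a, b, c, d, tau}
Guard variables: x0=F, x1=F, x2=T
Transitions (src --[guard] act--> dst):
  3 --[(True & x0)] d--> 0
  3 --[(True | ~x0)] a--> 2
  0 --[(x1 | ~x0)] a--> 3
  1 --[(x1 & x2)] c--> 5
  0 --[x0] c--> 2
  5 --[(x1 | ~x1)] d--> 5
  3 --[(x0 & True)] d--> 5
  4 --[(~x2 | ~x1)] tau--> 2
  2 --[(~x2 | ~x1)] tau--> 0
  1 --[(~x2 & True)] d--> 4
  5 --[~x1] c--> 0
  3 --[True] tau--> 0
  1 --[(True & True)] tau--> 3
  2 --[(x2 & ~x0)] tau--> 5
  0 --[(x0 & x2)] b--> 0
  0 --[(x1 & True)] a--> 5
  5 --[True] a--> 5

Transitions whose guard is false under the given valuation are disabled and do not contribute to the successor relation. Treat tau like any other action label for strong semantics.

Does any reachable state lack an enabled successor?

Reachable = {0,2,3,5}
  0: a→3  [1 out]
  2: tau→0  tau→5  [2 out]
  3: a→2  tau→0  [2 out]
  5: a→5  c→0  d→5  [3 out]

Answer: DEADLOCK-FREE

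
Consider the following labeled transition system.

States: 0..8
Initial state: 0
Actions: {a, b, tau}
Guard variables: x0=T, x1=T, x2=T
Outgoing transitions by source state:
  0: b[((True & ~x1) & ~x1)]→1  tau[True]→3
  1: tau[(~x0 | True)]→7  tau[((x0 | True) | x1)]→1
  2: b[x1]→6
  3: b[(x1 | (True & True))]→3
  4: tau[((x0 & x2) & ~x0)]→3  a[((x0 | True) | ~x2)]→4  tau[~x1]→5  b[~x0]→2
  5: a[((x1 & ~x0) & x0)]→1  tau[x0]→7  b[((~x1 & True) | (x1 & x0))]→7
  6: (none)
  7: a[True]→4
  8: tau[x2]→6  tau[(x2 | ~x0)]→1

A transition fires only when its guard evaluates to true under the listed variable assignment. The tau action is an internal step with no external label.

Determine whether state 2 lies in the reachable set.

11 transition(s) survive guard evaluation.
Layer 0: {0}
Layer 1: {3}  cumulative {0,3}
Reachable = {0,3}

Answer: UNREACHABLE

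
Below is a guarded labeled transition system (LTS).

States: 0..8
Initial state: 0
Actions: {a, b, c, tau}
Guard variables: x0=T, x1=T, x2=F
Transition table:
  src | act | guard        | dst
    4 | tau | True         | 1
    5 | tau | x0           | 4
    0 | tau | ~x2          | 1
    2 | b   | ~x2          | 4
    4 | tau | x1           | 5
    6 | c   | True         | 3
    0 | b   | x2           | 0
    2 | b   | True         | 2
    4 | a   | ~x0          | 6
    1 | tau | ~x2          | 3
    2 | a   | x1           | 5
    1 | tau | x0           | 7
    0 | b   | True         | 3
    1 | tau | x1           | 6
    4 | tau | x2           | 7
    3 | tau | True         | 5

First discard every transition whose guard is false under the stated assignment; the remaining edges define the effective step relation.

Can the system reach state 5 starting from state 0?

13 transition(s) survive guard evaluation.
L0 = {0}
L1 = {1,3}  now seen {0,1,3}
L2 = {5,6,7}  now seen {0,1,3,5,6,7}
L3 = {4}  now seen {0,1,3,4,5,6,7}
R = {0,1,3,4,5,6,7}
Path to 5: b·tau

Answer: REACHABLE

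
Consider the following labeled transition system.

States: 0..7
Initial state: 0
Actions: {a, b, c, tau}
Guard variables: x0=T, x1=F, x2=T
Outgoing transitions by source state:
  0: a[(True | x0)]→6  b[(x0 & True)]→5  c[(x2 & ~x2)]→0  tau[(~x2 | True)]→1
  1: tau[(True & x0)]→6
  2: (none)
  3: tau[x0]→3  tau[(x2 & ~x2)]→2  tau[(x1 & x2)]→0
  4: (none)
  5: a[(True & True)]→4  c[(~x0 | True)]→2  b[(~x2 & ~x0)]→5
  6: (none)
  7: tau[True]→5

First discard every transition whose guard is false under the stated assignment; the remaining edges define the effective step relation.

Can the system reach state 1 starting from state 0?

Answer: REACHABLE

Trace:
Guard filter leaves 8 enabled edge(s).
depth 0: {0}
depth 1: {1,5,6}  total {0,1,5,6}
depth 2: {2,4}  total {0,1,2,4,5,6}
R = {0,1,2,4,5,6}
Path to 1: tau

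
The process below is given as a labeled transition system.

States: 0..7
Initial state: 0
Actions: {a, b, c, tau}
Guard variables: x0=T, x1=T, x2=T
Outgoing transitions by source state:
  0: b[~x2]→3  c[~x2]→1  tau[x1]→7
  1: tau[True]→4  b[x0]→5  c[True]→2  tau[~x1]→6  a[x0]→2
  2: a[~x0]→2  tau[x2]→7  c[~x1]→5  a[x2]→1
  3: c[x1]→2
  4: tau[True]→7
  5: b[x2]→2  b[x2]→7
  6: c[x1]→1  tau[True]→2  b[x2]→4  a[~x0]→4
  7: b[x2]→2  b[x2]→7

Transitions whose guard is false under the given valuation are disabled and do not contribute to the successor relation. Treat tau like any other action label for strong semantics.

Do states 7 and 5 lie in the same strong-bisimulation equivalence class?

Answer: BISIMILAR

Trace:
Bisimulation quotient by refinement:
  P[0] = {{0,1,2,3,4,5,6,7}}
  P[1] = {{0,4},{1},{2},{3},{5,7},{6}}
Fixed point at round 2; 6 class(es).
class of 7: {5,7}; class of 5: {5,7}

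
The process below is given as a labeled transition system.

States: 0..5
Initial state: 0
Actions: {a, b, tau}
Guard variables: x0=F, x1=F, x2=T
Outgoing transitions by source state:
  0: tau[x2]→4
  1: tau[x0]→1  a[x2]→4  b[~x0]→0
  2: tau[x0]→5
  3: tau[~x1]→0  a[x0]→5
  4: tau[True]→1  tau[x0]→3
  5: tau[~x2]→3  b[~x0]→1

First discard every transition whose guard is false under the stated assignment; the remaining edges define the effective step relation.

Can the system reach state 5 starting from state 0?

Answer: UNREACHABLE

Analysis:
Guard filter leaves 6 enabled edge(s).
depth 0: {0}
depth 1: {4}  now seen {0,4}
depth 2: {1}  now seen {0,1,4}
R = {0,1,4}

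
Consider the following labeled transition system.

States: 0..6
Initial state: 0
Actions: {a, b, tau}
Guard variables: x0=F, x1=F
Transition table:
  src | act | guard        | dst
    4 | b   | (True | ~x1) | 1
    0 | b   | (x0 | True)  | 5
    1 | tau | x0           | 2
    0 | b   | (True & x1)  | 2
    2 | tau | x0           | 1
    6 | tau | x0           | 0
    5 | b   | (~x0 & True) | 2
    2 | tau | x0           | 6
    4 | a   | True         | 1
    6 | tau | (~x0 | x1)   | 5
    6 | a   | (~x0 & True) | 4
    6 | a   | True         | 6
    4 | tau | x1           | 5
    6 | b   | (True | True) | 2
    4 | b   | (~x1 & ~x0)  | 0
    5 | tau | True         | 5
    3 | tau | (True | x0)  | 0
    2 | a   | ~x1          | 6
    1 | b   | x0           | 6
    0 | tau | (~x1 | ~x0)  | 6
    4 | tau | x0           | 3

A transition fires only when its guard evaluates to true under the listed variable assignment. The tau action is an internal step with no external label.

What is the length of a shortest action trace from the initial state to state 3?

BFS to 3:
  depth 0: {0}
  depth 1: {5,6}
  depth 2: {2,4}
  depth 3: {1}
3 never appears.

Answer: UNREACHABLE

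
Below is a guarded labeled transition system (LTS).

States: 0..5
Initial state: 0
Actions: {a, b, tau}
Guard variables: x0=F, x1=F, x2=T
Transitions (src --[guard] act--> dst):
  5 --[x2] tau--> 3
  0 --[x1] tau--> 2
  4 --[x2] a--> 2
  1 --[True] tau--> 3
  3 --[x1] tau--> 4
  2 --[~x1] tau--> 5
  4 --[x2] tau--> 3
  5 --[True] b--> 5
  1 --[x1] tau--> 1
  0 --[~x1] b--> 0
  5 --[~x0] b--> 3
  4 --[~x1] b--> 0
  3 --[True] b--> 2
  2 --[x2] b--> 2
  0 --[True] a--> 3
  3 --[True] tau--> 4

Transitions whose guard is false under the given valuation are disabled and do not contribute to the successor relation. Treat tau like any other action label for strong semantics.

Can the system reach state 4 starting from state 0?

Guard filter leaves 13 enabled edge(s).
Layer 0: {0}
Layer 1: {3}  total {0,3}
Layer 2: {2,4}  total {0,2,3,4}
Layer 3: {5}  total {0,2,3,4,5}
Reach set: {0,2,3,4,5}
trace reaching 4: a·tau

Answer: REACHABLE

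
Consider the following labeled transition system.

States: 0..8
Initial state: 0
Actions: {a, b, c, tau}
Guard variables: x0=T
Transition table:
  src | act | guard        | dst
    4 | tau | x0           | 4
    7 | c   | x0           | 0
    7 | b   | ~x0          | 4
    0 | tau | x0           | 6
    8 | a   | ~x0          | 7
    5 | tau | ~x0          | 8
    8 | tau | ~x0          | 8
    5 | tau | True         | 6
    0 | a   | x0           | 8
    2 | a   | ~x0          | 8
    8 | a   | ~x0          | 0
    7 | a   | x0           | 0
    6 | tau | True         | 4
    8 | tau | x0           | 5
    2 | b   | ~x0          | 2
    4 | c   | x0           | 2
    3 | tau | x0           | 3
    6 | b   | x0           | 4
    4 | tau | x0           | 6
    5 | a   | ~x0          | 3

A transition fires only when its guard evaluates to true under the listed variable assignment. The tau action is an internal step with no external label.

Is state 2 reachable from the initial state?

12 transition(s) survive guard evaluation.
depth 0: {0}
depth 1: {6,8}  cumulative {0,6,8}
depth 2: {4,5}  cumulative {0,4,5,6,8}
depth 3: {2}  cumulative {0,2,4,5,6,8}
Reach set: {0,2,4,5,6,8}
witness 2: tau·tau·c

Answer: REACHABLE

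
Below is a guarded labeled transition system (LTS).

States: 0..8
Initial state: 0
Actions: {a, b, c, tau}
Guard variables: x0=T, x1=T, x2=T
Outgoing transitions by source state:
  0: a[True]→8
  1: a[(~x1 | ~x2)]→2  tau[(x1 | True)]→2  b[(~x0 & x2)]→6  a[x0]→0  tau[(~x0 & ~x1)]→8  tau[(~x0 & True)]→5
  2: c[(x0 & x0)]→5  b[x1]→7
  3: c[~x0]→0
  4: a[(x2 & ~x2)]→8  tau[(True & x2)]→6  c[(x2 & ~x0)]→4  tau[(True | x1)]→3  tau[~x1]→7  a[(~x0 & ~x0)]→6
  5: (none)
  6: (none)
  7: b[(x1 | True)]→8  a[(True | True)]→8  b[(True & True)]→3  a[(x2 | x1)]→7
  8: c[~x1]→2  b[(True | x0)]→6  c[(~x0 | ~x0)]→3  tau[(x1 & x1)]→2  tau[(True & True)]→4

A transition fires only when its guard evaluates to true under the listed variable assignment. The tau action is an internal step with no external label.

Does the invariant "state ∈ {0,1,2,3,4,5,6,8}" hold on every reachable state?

Answer: INVARIANT VIOLATED at state 7

Trace:
Allowed set {0,1,2,3,4,5,6,8}
R = {0,2,3,4,5,6,7,8}
  0: ✓
  2: ✓
  3: ✓
  4: ✓
  5: ✓
  6: ✓
  7: outside
  8: ✓
witness against invariant: a·tau·b → 7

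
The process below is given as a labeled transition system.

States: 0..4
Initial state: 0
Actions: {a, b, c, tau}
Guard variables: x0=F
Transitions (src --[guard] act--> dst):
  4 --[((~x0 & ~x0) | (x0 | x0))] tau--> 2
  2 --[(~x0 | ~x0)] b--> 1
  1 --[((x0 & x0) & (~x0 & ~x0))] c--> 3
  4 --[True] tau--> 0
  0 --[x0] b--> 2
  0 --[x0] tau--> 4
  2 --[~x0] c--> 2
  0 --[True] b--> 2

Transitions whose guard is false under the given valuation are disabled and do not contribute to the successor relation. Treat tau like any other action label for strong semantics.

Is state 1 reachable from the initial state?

After dropping false guards: 5 live edges.
L0 = {0}
L1 = {2}  now seen {0,2}
L2 = {1}  now seen {0,1,2}
Reachable = {0,1,2}
Path to 1: b·b

Answer: REACHABLE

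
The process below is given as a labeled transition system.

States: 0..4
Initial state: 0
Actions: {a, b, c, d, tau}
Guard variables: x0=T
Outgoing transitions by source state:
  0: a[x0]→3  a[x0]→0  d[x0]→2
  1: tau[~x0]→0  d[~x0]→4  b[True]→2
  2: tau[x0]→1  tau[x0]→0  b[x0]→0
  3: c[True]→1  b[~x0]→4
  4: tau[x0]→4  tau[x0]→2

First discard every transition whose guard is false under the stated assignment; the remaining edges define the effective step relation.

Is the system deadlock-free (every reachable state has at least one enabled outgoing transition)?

Reachable = {0,1,2,3}
  0: a→0  a→3  d→2  [3 exit(s)]
  1: b→2  [1 exit(s)]
  2: b→0  tau→0  tau→1  [3 exit(s)]
  3: c→1  [1 exit(s)]

Answer: DEADLOCK-FREE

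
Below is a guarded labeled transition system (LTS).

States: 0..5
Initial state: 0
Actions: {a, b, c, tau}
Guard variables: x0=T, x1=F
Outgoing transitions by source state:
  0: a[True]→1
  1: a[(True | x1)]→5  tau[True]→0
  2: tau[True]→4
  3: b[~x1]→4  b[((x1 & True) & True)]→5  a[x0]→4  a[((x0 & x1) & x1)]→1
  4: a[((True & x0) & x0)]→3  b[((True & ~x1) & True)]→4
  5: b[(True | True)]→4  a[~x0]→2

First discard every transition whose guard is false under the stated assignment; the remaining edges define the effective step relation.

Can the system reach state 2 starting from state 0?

9 transition(s) survive guard evaluation.
L0 = {0}
L1 = {1}  cumulative {0,1}
L2 = {5}  cumulative {0,1,5}
L3 = {4}  cumulative {0,1,4,5}
L4 = {3}  cumulative {0,1,3,4,5}
Reachable = {0,1,3,4,5}

Answer: UNREACHABLE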